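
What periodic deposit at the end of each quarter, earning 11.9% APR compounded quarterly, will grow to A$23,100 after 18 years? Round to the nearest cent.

Periodic rate i = 0.119/4 = 0.02975; n = 18 × 4 = 72 periods.
FV-annuity factor = 243.848020; PMT = 23100 / 243.848020 = 94.7311

A$94.73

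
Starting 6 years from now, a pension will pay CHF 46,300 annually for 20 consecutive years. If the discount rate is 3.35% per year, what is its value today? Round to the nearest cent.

CHF 565,730.69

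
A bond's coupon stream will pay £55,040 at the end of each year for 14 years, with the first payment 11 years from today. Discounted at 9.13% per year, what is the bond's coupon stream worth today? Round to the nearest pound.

PV at t=10 (ordinary 14-year annuity): 55040 × a(14|0.0913) = 55040 × 7.729526 = 425,433.1063
Discount back 10 years: 425,433.1063 × (1+0.0913)^(−10) = 425,433.1063 × 0.417406 = 177,578.2332

£177,578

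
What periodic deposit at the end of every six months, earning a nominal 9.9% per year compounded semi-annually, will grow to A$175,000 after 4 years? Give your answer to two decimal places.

A$18,359.12

With 2 periods per year: i = 0.0495, n = 8.
PMT = 175000 / ( [(1+0.0495)^8 − 1] / 0.0495 ) = 175000 / 9.532049 = 18,359.1172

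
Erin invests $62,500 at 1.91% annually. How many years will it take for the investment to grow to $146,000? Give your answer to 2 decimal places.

n = ln(146000/62500) / ln(1+0.0191) = ln(2.33600) / 0.018920 = 44.8438 years

44.84 years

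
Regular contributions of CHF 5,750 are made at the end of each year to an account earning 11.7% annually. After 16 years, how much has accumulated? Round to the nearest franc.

CHF 239,479

FV = 5750 × [(1+0.117)^16 − 1] / 0.117 = 5750 × 41.648506 = 239,478.9079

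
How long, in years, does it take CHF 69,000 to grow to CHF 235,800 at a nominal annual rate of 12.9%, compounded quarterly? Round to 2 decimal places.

9.68 years

Periodic rate i = 0.129/4 = 0.03225.
(1+i)^n = 235800/69000 = 3.41739, so n = ln 3.41739 / ln 1.03225 = 38.7159 quarters
= 38.7159/4 years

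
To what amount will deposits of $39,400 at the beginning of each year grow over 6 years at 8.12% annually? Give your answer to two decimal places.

Accumulation factor s(6|0.0812) × (1+i) = 7.955647; FV = 39400 × 7.955647 = 313,452.4877
(annuity-due: payments at period start, so ×(1+i).)

$313,452.49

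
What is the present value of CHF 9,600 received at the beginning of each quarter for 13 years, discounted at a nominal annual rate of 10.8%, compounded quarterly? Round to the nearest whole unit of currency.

CHF 273,783

With 4 periods per year: i = 0.027, n = 52.
PV = 9600 × [1 − (1+0.027)^(−52)] / 0.027 × (1+i) = 9600 × 28.519083 = 273,783.1949
(Beginning-of-period payments → annuity-due factor ×(1+i).)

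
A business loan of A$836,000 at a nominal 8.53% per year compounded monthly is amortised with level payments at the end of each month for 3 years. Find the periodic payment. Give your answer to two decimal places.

A$26,402.08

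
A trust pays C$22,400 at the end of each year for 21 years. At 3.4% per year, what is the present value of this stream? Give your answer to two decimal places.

C$332,357.66

PV = PMT · [1 − (1+i)^(−n)] / i = 22400 · 14.837395 = 332,357.6578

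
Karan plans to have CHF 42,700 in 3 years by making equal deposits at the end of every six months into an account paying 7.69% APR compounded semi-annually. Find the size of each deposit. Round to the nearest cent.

CHF 6,462.66

i = 0.0769/2 = 0.03845 per half-year; n = 3·2 = 6.
PMT = 42700 / ( [(1+0.03845)^6 − 1] / 0.03845 ) = 42700 / 6.607184 = 6,462.6625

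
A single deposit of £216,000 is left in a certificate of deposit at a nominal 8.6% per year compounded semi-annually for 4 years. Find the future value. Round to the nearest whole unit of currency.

£302,502

With 2 periods per year: i = 0.043, n = 8.
216,000 × (1+0.043)^8 = 216,000 × 1.400472 = 302,501.9779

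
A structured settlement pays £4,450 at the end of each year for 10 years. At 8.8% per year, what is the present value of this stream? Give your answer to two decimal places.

Annuity factor a(10|0.088) = 6.474543; PV = 4450 × 6.474543 = 28,811.7142

£28,811.71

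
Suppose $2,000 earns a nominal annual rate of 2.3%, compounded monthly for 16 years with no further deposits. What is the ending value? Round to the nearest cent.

$2,888.67

i = 0.023/12 = 0.00191667 per month; n = 16·12 = 192.
FV = 2,000 × (1 + 0.00191667)^192 = 2,888.6665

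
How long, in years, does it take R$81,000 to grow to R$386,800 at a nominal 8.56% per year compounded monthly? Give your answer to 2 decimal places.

18.33 years

Periodic rate i = 0.0856/12 = 0.00713333.
(1+i)^n = 386800/81000 = 4.77531, so n = ln 4.77531 / ln 1.00713 = 219.9572 months
= 219.9572/12 years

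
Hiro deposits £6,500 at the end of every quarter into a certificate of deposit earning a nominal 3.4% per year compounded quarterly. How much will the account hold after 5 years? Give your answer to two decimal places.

£141,052.75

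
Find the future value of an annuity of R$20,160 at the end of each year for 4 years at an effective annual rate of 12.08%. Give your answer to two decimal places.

R$96,464.26

FV = 20160 × [(1+0.1208)^4 − 1] / 0.1208 = 20160 × 4.784933 = 96,464.2564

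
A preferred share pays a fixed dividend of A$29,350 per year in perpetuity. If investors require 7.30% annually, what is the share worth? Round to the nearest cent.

A$402,054.79

PV = PMT / i = 29350 / 0.073 = 402,054.7945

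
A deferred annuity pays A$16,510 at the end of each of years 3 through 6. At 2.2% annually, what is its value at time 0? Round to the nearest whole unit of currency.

A$59,897

Value one period before first payment (t=2): 16510 × [1 − (1+0.022)^(−4)] / 0.022 = 16510 × 3.789320 = 62,561.6735
PV₀ = 62,561.6735 / (1+0.022)^2 = 62,561.6735 / 1.044484 = 59,897.2062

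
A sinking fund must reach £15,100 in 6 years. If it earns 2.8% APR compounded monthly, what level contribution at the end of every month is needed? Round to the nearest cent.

£192.84

i = 0.028/12 = 0.00233333 per month; n = 6·12 = 72.
PMT = 15100 / ( [(1+0.00233333)^72 − 1] / 0.00233333 ) = 15100 / 78.302202 = 192.8426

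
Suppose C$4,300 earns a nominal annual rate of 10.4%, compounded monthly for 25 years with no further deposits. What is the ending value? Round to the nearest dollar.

C$57,249

Periodic rate i = 0.104/12 = 0.00866667; n = 25 × 12 = 300 periods.
FV = PV·(1+i)^n = 4,300 × 13.313759 = 57,249.1636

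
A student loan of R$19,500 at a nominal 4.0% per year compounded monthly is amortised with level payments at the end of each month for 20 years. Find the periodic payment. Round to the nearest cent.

R$118.17

Periodic rate i = 0.04/12 = 0.00333333; n = 20 × 12 = 240 periods.
PMT = 19500 / ( [1 − (1+0.00333333)^(−240)] / 0.00333333 ) = 19500 / 165.021858 = 118.1662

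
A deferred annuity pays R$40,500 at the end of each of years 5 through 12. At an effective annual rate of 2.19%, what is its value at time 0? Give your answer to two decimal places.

R$269,841.36

Value one period before first payment (t=4): 40500 × [1 − (1+0.0219)^(−8)] / 0.0219 = 40500 × 7.265861 = 294,267.3688
Discount back 4 years: 294,267.3688 × (1+0.0219)^(−4) = 294,267.3688 × 0.916994 = 269,841.3553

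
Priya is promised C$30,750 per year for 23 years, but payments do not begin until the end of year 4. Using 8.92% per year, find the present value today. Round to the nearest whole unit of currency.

C$229,399

PV at t=3 (ordinary 23-year annuity): 30750 × a(23|0.0892) = 30750 × 9.639822 = 296,424.5371
Discount back 3 years: 296,424.5371 × (1+0.0892)^(−3) = 296,424.5371 × 0.773886 = 229,398.8584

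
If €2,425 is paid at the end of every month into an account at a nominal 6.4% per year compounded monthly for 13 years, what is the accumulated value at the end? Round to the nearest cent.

With 12 periods per year: i = 0.00533333, n = 156.
FV = PMT · [(1+i)^n − 1] / i = 2425 · 242.406626 = 587,836.0677

€587,836.07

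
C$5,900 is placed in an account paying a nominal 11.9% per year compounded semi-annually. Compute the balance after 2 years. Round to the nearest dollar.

i = 0.119/2 = 0.0595 per half-year; n = 2·2 = 4.
5,900 × (1+0.0595)^4 = 5,900 × 1.260097 = 7,434.5700

C$7,435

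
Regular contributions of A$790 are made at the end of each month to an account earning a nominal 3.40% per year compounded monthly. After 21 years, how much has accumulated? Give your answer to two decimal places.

Periodic rate i = 0.034/12 = 0.00283333; n = 21 × 12 = 252 periods.
FV = 790 × [(1+0.00283333)^252 − 1] / 0.00283333 = 790 × 367.088055 = 289,999.5636

A$289,999.56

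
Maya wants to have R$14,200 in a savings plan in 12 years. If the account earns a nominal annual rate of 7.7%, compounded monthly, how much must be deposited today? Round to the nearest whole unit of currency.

i = 0.077/12 = 0.00641667 per month; n = 12·12 = 144.
PV = 14,200 / (1 + 0.00641667)^144 = 14,200 / 2.511922 = 5,653.0422

R$5,653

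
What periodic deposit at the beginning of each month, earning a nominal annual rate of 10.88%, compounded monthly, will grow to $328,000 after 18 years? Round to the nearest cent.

With 12 periods per year: i = 0.00906667, n = 216.
PMT = 328000 / ( [(1+0.00906667)^216 − 1] / 0.00906667 × (1+i) ) = 328000 / 670.625251 = 489.0958

$489.10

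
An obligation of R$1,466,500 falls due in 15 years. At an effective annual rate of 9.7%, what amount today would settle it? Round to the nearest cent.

R$365,748.58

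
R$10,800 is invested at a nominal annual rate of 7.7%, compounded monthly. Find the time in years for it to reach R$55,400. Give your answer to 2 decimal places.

21.30 years

Periodic rate i = 0.077/12 = 0.00641667.
(1+i)^n = 55400/10800 = 5.12963, so n = ln 5.12963 / ln 1.00642 = 255.6271 months
= 255.6271/12 years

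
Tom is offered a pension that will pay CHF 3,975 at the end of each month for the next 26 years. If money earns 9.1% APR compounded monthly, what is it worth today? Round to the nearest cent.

CHF 474,538.00

Periodic rate i = 0.091/12 = 0.00758333; n = 26 × 12 = 312 periods.
PV = PMT · [1 − (1+i)^(−n)] / i = 3975 · 119.380629 = 474,537.9986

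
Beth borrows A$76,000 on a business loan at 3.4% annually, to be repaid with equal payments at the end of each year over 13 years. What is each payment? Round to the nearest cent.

Annuity-PV factor = 10.367944; PMT = 76000 / 10.367944 = 7,330.2864

A$7,330.29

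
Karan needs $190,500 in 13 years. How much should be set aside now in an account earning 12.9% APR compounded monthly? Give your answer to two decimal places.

$35,931.06

Periodic rate i = 0.129/12 = 0.01075; n = 13 × 12 = 156 periods.
Discount factor = (1+0.01075)^(−156) = 0.188614; PV = 190,500 × 0.188614 = 35,931.0558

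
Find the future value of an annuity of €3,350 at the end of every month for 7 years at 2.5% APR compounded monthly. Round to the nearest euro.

€307,175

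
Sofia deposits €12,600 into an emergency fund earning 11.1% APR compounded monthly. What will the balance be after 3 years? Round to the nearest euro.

€17,552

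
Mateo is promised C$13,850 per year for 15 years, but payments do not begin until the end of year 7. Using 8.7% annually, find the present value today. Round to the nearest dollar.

C$68,893

PV at t=6 (ordinary 15-year annuity): 13850 × a(15|0.087) = 13850 × 8.205452 = 113,645.5095
PV₀ = 113,645.5095 / (1+0.087)^6 = 113,645.5095 / 1.649595 = 68,892.9871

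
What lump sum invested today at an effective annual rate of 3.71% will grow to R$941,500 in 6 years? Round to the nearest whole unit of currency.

R$756,653

PV = FV·(1+i)^(−n) = 941,500 × 0.803667 = 756,652.5827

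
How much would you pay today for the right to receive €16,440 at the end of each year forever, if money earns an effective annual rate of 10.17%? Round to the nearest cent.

PV = C/r = 16440/0.1017 = 161,651.9174

€161,651.92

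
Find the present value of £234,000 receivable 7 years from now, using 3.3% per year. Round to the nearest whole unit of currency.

£186,429

PV = 234,000 / (1 + 0.033)^7 = 234,000 / 1.255169 = 186,429.0587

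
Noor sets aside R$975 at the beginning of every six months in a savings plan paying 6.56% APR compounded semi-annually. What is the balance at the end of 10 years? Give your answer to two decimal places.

Periodic rate i = 0.0656/2 = 0.0328; n = 10 × 2 = 20 periods.
FV = 975 × [(1+0.0328)^20 − 1] / 0.0328 × (1+i) = 975 × 28.555829 = 27,841.9336
Payments are at the start of each period, so multiply by (1+i).

R$27,841.93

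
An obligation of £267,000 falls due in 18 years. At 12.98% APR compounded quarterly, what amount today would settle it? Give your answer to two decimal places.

With 4 periods per year: i = 0.03245, n = 72.
Discount factor = (1+0.03245)^(−72) = 0.100330; PV = 267,000 × 0.100330 = 26,788.0562

£26,788.06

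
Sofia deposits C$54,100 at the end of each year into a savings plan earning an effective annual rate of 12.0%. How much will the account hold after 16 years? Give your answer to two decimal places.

FV = 54100 × [(1+0.12)^16 − 1] / 0.12 = 54100 × 42.753280 = 2,312,952.4707

C$2,312,952.47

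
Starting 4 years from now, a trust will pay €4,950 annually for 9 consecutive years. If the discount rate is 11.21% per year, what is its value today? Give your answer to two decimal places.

€19,765.84

Value one period before first payment (t=3): 4950 × [1 − (1+0.1121)^(−9)] / 0.1121 = 4950 × 5.492141 = 27,186.0970
Discount back 3 years: 27,186.0970 × (1+0.1121)^(−3) = 27,186.0970 × 0.727057 = 19,765.8429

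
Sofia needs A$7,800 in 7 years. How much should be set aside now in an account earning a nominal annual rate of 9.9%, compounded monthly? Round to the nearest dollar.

i = 0.099/12 = 0.00825 per month; n = 7·12 = 84.
Discount factor = (1+0.00825)^(−84) = 0.501497; PV = 7,800 × 0.501497 = 3,911.6792

A$3,912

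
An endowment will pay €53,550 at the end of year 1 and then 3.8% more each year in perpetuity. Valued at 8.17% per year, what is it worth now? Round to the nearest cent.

€1,225,400.46

PV = D₁/(r − g) = 53550/(0.0817 − 0.038) = 1,225,400.4577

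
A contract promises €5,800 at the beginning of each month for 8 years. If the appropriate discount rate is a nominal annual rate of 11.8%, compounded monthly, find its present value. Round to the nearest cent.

€362,818.42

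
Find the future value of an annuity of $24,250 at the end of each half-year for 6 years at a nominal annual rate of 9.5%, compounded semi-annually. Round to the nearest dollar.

Periodic rate i = 0.095/2 = 0.0475; n = 6 × 2 = 12 periods.
Accumulation factor s(12|0.0475) = 15.688690; FV = 24250 × 15.688690 = 380,450.7249

$380,451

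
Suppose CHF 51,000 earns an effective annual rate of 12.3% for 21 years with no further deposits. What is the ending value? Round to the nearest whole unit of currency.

CHF 582,834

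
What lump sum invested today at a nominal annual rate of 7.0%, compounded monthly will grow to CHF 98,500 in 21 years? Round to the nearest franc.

CHF 22,745

With 12 periods per year: i = 0.00583333, n = 252.
PV = 98,500 / (1 + 0.00583333)^252 = 98,500 / 4.330700 = 22,744.5930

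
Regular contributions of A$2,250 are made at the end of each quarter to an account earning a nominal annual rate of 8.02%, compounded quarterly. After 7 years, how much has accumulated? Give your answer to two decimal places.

Periodic rate i = 0.0802/4 = 0.02005; n = 7 × 4 = 28 periods.
Accumulation factor s(28|0.02005) = 37.078076; FV = 2250 × 37.078076 = 83,425.6716

A$83,425.67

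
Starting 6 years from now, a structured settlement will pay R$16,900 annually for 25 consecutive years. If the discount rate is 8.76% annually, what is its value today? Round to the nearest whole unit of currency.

R$111,241

PV at t=5 (ordinary 25-year annuity): 16900 × a(25|0.0876) = 16900 × 10.016692 = 169,282.0939
Discount back 5 years: 169,282.0939 × (1+0.0876)^(−5) = 169,282.0939 × 0.657134 = 111,241.0367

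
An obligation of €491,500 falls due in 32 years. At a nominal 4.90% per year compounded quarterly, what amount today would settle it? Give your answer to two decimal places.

With 4 periods per year: i = 0.01225, n = 128.
Discount factor = (1+0.01225)^(−128) = 0.210457; PV = 491,500 × 0.210457 = 103,439.6365

€103,439.64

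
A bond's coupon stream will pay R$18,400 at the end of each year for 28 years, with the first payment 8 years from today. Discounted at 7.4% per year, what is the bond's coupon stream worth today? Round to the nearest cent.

Value one period before first payment (t=7): 18400 × [1 − (1+0.074)^(−28)] / 0.074 = 18400 × 11.682682 = 214,961.3470
PV₀ = 214,961.3470 / (1+0.074)^7 = 214,961.3470 / 1.648276 = 130,415.8587

R$130,415.86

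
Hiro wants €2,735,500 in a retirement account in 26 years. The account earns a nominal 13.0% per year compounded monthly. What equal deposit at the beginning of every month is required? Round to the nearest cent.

With 12 periods per year: i = 0.0108333, n = 312.
FV-annuity factor × (1+i) = 2597.846316; PMT = 2.7355e+06 / 2597.846316 = 1,052.9876

€1,052.99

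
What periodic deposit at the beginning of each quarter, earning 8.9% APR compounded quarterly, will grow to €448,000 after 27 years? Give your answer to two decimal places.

i = 0.089/4 = 0.02225 per quarter; n = 27·4 = 108.
FV-annuity factor × (1+i) = 448.817774; PMT = 448000 / 448.817774 = 998.1779

€998.18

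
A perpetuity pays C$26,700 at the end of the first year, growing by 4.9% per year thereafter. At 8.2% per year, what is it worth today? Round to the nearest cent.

C$809,090.91

PV = PMT / (i − g) = 26700 / (0.082 − 0.049) = 26700 / 0.033000 = 809,090.9091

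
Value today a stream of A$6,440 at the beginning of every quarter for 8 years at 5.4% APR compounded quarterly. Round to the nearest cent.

With 4 periods per year: i = 0.0135, n = 32.
PV = PMT · [1 − (1+i)^(−n)] / i × (1+i) = 6440 · 26.194221 = 168,690.7863
Payments are at the start of each period, so multiply by (1+i).

A$168,690.79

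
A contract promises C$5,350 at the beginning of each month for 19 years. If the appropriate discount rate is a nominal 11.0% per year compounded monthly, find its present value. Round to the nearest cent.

C$515,439.41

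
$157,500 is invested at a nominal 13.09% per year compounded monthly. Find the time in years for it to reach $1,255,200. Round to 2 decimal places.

Periodic rate i = 0.1309/12 = 0.0109083.
n = ln(1.2552e+06/157500) / ln(1+0.0109083) = ln(7.96952) / 0.010849 = 191.3148 months
= 191.3148/12 years

15.94 years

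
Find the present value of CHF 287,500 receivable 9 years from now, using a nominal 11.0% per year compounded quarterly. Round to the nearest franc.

CHF 108,266

With 4 periods per year: i = 0.0275, n = 36.
PV = 287,500 / (1 + 0.0275)^36 = 287,500 / 2.655498 = 108,265.9645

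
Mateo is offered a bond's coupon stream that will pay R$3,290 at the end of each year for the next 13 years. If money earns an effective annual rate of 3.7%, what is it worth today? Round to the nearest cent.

PV = PMT · [1 − (1+i)^(−n)] / i = 3290 · 10.174135 = 33,472.9036

R$33,472.90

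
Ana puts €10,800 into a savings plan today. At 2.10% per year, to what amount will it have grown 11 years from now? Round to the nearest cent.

FV = PV·(1+i)^n = 10,800 × 1.256849 = 13,573.9710

€13,573.97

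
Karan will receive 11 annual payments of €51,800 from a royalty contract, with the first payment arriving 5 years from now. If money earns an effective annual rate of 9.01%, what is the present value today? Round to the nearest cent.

€249,516.62

Value one period before first payment (t=4): 51800 × [1 − (1+0.0901)^(−11)] / 0.0901 = 51800 × 6.801976 = 352,342.3482
PV₀ = 352,342.3482 / (1+0.0901)^4 = 352,342.3482 / 1.412100 = 249,516.6241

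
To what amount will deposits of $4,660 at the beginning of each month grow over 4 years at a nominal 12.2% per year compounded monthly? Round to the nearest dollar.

$289,409

Periodic rate i = 0.122/12 = 0.0101667; n = 4 × 12 = 48 periods.
FV = PMT · [(1+i)^n − 1] / i × (1+i) = 4660 · 62.104964 = 289,409.1309
Payments are at the start of each period, so multiply by (1+i).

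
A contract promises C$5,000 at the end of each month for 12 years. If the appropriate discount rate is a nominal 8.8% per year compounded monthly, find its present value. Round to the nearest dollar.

i = 0.088/12 = 0.00733333 per month; n = 12·12 = 144.
PV = PMT · [1 − (1+i)^(−n)] / i = 5000 · 88.747186 = 443,735.9322

C$443,736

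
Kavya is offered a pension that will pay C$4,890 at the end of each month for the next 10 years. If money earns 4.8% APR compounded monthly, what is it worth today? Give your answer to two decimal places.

C$465,312.68

With 12 periods per year: i = 0.004, n = 120.
PV = 4890 × [1 − (1+0.004)^(−120)] / 0.004 = 4890 × 95.155968 = 465,312.6832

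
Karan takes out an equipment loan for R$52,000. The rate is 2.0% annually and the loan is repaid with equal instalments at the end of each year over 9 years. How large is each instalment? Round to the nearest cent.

R$6,370.80

Annuity-PV factor = 8.162237; PMT = 52000 / 8.162237 = 6,370.8027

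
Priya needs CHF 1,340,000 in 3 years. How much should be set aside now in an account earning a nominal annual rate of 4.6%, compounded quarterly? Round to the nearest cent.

With 4 periods per year: i = 0.0115, n = 12.
Discount factor = (1+0.0115)^(−12) = 0.871785; PV = 1,340,000 × 0.871785 = 1,168,191.7991

CHF 1,168,191.80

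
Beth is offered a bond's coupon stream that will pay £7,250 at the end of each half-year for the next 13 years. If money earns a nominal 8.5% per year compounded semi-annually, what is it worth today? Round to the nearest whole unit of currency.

£112,782

With 2 periods per year: i = 0.0425, n = 26.
PV = PMT · [1 − (1+i)^(−n)] / i = 7250 · 15.556198 = 112,782.4345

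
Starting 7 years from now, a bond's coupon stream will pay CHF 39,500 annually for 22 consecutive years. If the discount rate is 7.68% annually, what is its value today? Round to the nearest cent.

CHF 265,150.85

PV at t=6 (ordinary 22-year annuity): 39500 × a(22|0.0768) = 39500 × 10.464204 = 413,336.0624
PV₀ = 413,336.0624 / (1+0.0768)^6 = 413,336.0624 / 1.558871 = 265,150.8457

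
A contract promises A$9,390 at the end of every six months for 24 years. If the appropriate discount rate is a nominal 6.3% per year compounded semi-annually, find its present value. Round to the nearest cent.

A$230,823.62

i = 0.063/2 = 0.0315 per half-year; n = 24·2 = 48.
Annuity factor a(48|0.0315) = 24.581855; PV = 9390 × 24.581855 = 230,823.6179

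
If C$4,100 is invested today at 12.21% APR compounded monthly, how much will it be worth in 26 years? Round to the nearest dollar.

C$96,500

With 12 periods per year: i = 0.010175, n = 312.
FV = PV·(1+i)^n = 4,100 × 23.536630 = 96,500.1848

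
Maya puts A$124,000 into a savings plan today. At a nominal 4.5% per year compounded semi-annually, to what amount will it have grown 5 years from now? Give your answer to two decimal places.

A$154,901.22

Periodic rate i = 0.045/2 = 0.0225; n = 5 × 2 = 10 periods.
FV = PV·(1+i)^n = 124,000 × 1.249203 = 154,901.2249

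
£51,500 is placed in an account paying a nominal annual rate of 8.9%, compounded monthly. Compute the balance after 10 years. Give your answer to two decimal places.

£124,997.99

With 12 periods per year: i = 0.00741667, n = 120.
51,500 × (1+0.00741667)^120 = 51,500 × 2.427145 = 124,997.9853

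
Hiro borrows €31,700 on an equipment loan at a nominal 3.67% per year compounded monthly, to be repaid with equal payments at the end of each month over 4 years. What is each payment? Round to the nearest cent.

With 12 periods per year: i = 0.00305833, n = 48.
Annuity-PV factor = 44.579799; PMT = 31700 / 44.579799 = 711.0844

€711.08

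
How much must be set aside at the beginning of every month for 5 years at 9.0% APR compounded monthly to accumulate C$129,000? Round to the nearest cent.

C$1,697.60

Periodic rate i = 0.09/12 = 0.0075; n = 5 × 12 = 60 periods.
PMT = 129000 / ( [(1+0.0075)^60 − 1] / 0.0075 × (1+i) ) = 129000 / 75.989818 = 1,697.5959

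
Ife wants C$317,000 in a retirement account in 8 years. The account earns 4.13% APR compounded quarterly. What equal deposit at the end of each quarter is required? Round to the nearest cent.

C$8,410.29

Periodic rate i = 0.0413/4 = 0.010325; n = 8 × 4 = 32 periods.
PMT = 317000 / ( [(1+0.010325)^32 − 1] / 0.010325 ) = 317000 / 37.691944 = 8,410.2852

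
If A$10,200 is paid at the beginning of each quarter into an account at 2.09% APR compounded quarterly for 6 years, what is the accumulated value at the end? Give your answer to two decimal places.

i = 0.0209/4 = 0.005225 per quarter; n = 6·4 = 24.
Accumulation factor s(24|0.005225) × (1+i) = 25.632136; FV = 10200 × 25.632136 = 261,447.7893
(annuity-due: payments at period start, so ×(1+i).)

A$261,447.79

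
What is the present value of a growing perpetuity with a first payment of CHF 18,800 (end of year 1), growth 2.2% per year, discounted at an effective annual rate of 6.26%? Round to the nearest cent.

CHF 463,054.19

PV = D₁/(r − g) = 18800/(0.0626 − 0.022) = 463,054.1872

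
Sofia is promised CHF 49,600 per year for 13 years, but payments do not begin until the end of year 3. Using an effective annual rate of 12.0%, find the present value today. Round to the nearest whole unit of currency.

Value one period before first payment (t=2): 49600 × [1 − (1+0.12)^(−13)] / 0.12 = 49600 × 6.423548 = 318,608.0014
PV₀ = 318,608.0014 / (1+0.12)^2 = 318,608.0014 / 1.254400 = 253,992.3481

CHF 253,992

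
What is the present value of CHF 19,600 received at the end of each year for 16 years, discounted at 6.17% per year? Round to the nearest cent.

CHF 195,783.49

PV = 19600 × [1 − (1+0.0617)^(−16)] / 0.0617 = 19600 × 9.988954 = 195,783.4929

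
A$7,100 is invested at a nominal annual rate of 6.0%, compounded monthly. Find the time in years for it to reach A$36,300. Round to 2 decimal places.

27.26 years

Periodic rate i = 0.06/12 = 0.005.
n = ln(36300/7100) / ln(1+0.005) = ln(5.11268) / 0.004988 = 327.1598 months
= 327.1598/12 years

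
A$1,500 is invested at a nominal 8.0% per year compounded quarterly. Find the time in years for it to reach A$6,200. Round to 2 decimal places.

17.92 years

Periodic rate i = 0.08/4 = 0.02.
(1+i)^n = 6200/1500 = 4.13333, so n = ln 4.13333 / ln 1.02 = 71.6614 quarters
= 71.6614/4 years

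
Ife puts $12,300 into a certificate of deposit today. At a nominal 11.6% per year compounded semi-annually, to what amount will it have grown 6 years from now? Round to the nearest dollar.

$24,195

Periodic rate i = 0.116/2 = 0.058; n = 6 × 2 = 12 periods.
FV = PV·(1+i)^n = 12,300 × 1.967107 = 24,195.4177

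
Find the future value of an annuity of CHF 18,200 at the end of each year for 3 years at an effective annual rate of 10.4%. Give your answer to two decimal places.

CHF 60,475.25

FV = PMT · [(1+i)^n − 1] / i = 18200 · 3.322816 = 60,475.2512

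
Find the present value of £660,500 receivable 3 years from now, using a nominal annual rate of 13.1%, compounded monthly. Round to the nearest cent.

£446,807.01

With 12 periods per year: i = 0.0109167, n = 36.
Discount factor = (1+0.0109167)^(−36) = 0.676468; PV = 660,500 × 0.676468 = 446,807.0134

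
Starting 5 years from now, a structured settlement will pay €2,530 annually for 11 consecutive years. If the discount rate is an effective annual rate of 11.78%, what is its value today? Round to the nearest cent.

PV at t=4 (ordinary 11-year annuity): 2530 × a(11|0.1178) = 2530 × 5.995234 = 15,167.9411
PV₀ = 15,167.9411 / (1+0.1178)^4 = 15,167.9411 / 1.561192 = 9,715.6131

€9,715.61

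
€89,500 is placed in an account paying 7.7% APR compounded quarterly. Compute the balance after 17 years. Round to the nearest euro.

€327,274

Periodic rate i = 0.077/4 = 0.01925; n = 17 × 4 = 68 periods.
FV = 89,500 × (1 + 0.01925)^68 = 327,274.3762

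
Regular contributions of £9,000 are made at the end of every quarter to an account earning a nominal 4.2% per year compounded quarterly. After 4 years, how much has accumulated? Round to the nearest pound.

£155,915

i = 0.042/4 = 0.0105 per quarter; n = 4·4 = 16.
FV = PMT · [(1+i)^n − 1] / i = 9000 · 17.323901 = 155,915.1091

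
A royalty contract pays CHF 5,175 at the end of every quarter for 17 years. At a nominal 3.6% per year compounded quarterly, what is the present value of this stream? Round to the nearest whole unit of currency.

CHF 262,343

i = 0.036/4 = 0.009 per quarter; n = 17·4 = 68.
PV = 5175 × [1 − (1+0.009)^(−68)] / 0.009 = 5175 × 50.694246 = 262,342.7234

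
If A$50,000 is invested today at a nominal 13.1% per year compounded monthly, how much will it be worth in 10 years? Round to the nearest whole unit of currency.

A$183,998

With 12 periods per year: i = 0.0109167, n = 120.
FV = 50,000 × (1 + 0.0109167)^120 = 183,997.8744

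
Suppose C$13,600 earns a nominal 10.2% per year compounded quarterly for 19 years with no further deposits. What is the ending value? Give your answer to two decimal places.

With 4 periods per year: i = 0.0255, n = 76.
13,600 × (1+0.0255)^76 = 13,600 × 6.778140 = 92,182.7003

C$92,182.70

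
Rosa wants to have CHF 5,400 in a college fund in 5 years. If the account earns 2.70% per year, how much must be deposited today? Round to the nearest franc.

CHF 4,727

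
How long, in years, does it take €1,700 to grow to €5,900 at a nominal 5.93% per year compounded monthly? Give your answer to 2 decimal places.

Periodic rate i = 0.0593/12 = 0.00494167.
(1+i)^n = 5900/1700 = 3.47059, so n = ln 3.47059 / ln 1.00494 = 252.4242 months
= 252.4242/12 years

21.04 years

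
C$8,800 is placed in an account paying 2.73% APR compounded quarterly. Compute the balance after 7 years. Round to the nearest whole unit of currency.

C$10,646

With 4 periods per year: i = 0.006825, n = 28.
8,800 × (1+0.006825)^28 = 8,800 × 1.209795 = 10,646.1949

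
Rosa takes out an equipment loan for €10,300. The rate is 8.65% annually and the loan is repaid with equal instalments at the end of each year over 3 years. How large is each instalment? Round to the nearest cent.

€4,043.71

PMT = 10300 / ( [1 − (1+0.0865)^(−3)] / 0.0865 ) = 10300 / 2.547168 = 4,043.7066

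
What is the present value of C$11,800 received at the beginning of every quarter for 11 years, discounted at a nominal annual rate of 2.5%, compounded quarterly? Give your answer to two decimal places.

C$455,529.39

With 4 periods per year: i = 0.00625, n = 44.
PV = PMT · [1 − (1+i)^(−n)] / i × (1+i) = 11800 · 38.604185 = 455,529.3864
(annuity-due: payments at period start, so ×(1+i).)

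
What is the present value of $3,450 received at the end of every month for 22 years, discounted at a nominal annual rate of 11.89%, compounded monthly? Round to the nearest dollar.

$322,406

With 12 periods per year: i = 0.00990833, n = 264.
PV = PMT · [1 − (1+i)^(−n)] / i = 3450 · 93.450976 = 322,405.8665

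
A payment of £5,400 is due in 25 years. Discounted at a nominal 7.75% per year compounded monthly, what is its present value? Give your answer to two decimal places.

i = 0.0775/12 = 0.00645833 per month; n = 25·12 = 300.
Discount factor = (1+0.00645833)^(−300) = 0.144964; PV = 5,400 × 0.144964 = 782.8052

£782.81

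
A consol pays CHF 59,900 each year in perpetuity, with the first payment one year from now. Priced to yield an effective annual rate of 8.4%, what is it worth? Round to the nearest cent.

PV = PMT / i = 59900 / 0.084 = 713,095.2381

CHF 713,095.24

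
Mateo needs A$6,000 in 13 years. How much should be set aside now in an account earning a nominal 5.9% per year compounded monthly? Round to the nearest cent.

A$2,791.67

With 12 periods per year: i = 0.00491667, n = 156.
Discount factor = (1+0.00491667)^(−156) = 0.465278; PV = 6,000 × 0.465278 = 2,791.6668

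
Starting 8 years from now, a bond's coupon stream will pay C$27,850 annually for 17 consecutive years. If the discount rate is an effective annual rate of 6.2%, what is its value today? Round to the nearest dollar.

Value one period before first payment (t=7): 27850 × [1 − (1+0.062)^(−17)] / 0.062 = 27850 × 10.328184 = 287,639.9167
PV₀ = 287,639.9167 / (1+0.062)^7 = 287,639.9167 / 1.523602 = 188,789.3699

C$188,789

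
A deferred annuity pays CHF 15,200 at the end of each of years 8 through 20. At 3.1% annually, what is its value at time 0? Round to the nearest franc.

Value one period before first payment (t=7): 15200 × [1 − (1+0.031)^(−13)] / 0.031 = 15200 × 10.567260 = 160,622.3542
PV₀ = 160,622.3542 / (1+0.031)^7 = 160,622.3542 / 1.238257 = 129,716.5322

CHF 129,717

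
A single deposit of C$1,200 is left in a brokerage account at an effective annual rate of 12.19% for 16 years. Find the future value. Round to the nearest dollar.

C$7,559

FV = 1,200 × (1 + 0.1219)^16 = 7,558.7088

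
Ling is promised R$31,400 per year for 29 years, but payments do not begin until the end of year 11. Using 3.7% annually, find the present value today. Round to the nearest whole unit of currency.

R$384,362

Value one period before first payment (t=10): 31400 × [1 − (1+0.037)^(−29)] / 0.037 = 31400 × 17.603481 = 552,749.3139
Discount back 10 years: 552,749.3139 × (1+0.037)^(−10) = 552,749.3139 × 0.695364 = 384,362.1803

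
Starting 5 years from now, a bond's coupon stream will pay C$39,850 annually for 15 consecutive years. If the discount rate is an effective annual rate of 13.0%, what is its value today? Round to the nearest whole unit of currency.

Value one period before first payment (t=4): 39850 × [1 − (1+0.13)^(−15)] / 0.13 = 39850 × 6.462379 = 257,525.7961
PV₀ = 257,525.7961 / (1+0.13)^4 = 257,525.7961 / 1.630474 = 157,945.3936

C$157,945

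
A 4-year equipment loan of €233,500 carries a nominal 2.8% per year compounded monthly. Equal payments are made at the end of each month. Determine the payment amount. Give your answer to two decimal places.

€5,147.75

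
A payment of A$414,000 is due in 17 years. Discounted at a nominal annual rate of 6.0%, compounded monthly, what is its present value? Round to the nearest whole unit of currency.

A$149,666

i = 0.06/12 = 0.005 per month; n = 17·12 = 204.
PV = FV·(1+i)^(−n) = 414,000 × 0.361513 = 149,666.2037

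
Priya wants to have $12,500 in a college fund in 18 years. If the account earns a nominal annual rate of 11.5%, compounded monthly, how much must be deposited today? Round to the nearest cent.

$1,592.94

i = 0.115/12 = 0.00958333 per month; n = 18·12 = 216.
PV = 12,500 / (1 + 0.00958333)^216 = 12,500 / 7.847101 = 1,592.9450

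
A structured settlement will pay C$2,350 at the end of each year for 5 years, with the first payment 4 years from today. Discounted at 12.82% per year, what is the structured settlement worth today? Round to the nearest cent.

PV at t=3 (ordinary 5-year annuity): 2350 × a(5|0.1282) = 2350 × 3.532734 = 8,301.9242
Discount back 3 years: 8,301.9242 × (1+0.1282)^(−3) = 8,301.9242 × 0.696373 = 5,781.2331

C$5,781.23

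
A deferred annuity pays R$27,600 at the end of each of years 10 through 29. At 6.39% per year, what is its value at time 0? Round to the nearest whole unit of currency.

Value one period before first payment (t=9): 27600 × [1 − (1+0.0639)^(−20)] / 0.0639 = 27600 × 11.115437 = 306,786.0653
Discount back 9 years: 306,786.0653 × (1+0.0639)^(−9) = 306,786.0653 × 0.572655 = 175,682.4379

R$175,682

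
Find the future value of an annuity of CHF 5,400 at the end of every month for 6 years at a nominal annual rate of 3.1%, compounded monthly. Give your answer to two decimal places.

CHF 426,704.72

i = 0.031/12 = 0.00258333 per month; n = 6·12 = 72.
FV = PMT · [(1+i)^n − 1] / i = 5400 · 79.019392 = 426,704.7181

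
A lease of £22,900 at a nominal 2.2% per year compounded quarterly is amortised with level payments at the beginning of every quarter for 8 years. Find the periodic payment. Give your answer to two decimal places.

With 4 periods per year: i = 0.0055, n = 32.
PMT = 22900 / ( [1 − (1+0.0055)^(−32)] / 0.0055 × (1+i) ) = 22900 / 29.429616 = 778.1277

£778.13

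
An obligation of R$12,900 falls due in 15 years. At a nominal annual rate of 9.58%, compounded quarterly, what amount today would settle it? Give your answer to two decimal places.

R$3,117.92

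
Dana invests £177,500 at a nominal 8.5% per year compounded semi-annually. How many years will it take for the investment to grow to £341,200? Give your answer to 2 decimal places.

Periodic rate i = 0.085/2 = 0.0425.
n = ln(341200/177500) / ln(1+0.0425) = ln(1.92225) / 0.041622 = 15.7009 half-years
= 15.7009/2 years

7.85 years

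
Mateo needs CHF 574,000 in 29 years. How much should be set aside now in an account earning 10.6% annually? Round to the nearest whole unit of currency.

CHF 30,904

PV = 574,000 / (1 + 0.106)^29 = 574,000 / 18.573711 = 30,903.8943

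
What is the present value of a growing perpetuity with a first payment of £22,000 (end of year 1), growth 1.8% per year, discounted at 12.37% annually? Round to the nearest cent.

£208,136.23

PV = PMT / (i − g) = 22000 / (0.1237 − 0.018) = 22000 / 0.105700 = 208,136.2346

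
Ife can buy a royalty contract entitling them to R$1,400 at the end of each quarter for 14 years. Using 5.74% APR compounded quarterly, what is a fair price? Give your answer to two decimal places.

i = 0.0574/4 = 0.01435 per quarter; n = 14·4 = 56.
PV = PMT · [1 − (1+i)^(−n)] / i = 1400 · 38.308110 = 53,631.3546

R$53,631.35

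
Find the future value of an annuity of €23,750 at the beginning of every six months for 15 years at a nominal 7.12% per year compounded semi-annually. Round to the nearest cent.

i = 0.0712/2 = 0.0356 per half-year; n = 15·2 = 30.
Accumulation factor s(30|0.0356) × (1+i) = 53.991415; FV = 23750 × 53.991415 = 1,282,296.1036
(Beginning-of-period payments → annuity-due factor ×(1+i).)

€1,282,296.10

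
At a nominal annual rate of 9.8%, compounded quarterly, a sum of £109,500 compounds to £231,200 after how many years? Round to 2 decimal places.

7.72 years

Periodic rate i = 0.098/4 = 0.0245.
(1+i)^n = 231200/109500 = 2.11142, so n = ln 2.11142 / ln 1.0245 = 30.8766 quarters
= 30.8766/4 years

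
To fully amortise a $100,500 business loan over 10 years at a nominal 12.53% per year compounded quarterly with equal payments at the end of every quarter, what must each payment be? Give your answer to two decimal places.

i = 0.1253/4 = 0.031325 per quarter; n = 10·4 = 40.
Annuity-PV factor = 22.627577; PMT = 100500 / 22.627577 = 4,441.4831

$4,441.48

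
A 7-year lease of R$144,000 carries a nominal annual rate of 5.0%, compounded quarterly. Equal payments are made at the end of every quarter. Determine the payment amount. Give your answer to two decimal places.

R$6,127.00

Periodic rate i = 0.05/4 = 0.0125; n = 7 × 4 = 28 periods.
PMT = 144000 / ( [1 − (1+0.0125)^(−28)] / 0.0125 ) = 144000 / 23.502518 = 6,127.0031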